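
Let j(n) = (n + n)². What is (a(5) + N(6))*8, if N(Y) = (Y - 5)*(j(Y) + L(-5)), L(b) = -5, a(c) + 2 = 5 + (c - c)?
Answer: 1136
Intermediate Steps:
a(c) = 3 (a(c) = -2 + (5 + (c - c)) = -2 + (5 + 0) = -2 + 5 = 3)
j(n) = 4*n² (j(n) = (2*n)² = 4*n²)
N(Y) = (-5 + Y)*(-5 + 4*Y²) (N(Y) = (Y - 5)*(4*Y² - 5) = (-5 + Y)*(-5 + 4*Y²))
(a(5) + N(6))*8 = (3 + (25 - 20*6² - 5*6 + 4*6³))*8 = (3 + (25 - 20*36 - 30 + 4*216))*8 = (3 + (25 - 720 - 30 + 864))*8 = (3 + 139)*8 = 142*8 = 1136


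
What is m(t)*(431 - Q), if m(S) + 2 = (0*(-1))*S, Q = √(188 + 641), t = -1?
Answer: -862 + 2*√829 ≈ -804.42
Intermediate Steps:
Q = √829 ≈ 28.792
m(S) = -2 (m(S) = -2 + (0*(-1))*S = -2 + 0*S = -2 + 0 = -2)
m(t)*(431 - Q) = -2*(431 - √829) = -862 + 2*√829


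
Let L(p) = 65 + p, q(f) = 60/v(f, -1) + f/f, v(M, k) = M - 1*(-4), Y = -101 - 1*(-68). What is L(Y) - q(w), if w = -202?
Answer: 1033/33 ≈ 31.303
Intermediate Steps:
Y = -33 (Y = -101 + 68 = -33)
v(M, k) = 4 + M (v(M, k) = M + 4 = 4 + M)
q(f) = 1 + 60/(4 + f) (q(f) = 60/(4 + f) + f/f = 60/(4 + f) + 1 = 1 + 60/(4 + f))
L(Y) - q(w) = (65 - 33) - (64 - 202)/(4 - 202) = 32 - (-138)/(-198) = 32 - (-1)*(-138)/198 = 32 - 1*23/33 = 32 - 23/33 = 1033/33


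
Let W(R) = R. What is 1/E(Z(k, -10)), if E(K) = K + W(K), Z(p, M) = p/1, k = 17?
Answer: 1/34 ≈ 0.029412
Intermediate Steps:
Z(p, M) = p (Z(p, M) = p*1 = p)
E(K) = 2*K (E(K) = K + K = 2*K)
1/E(Z(k, -10)) = 1/(2*17) = 1/34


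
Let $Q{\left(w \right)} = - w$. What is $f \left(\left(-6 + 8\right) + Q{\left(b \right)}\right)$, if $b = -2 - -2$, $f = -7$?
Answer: $-14$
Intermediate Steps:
$b = 0$ ($b = -2 + 2 = 0$)
$f \left(\left(-6 + 8\right) + Q{\left(b \right)}\right) = - 7 \left(\left(-6 + 8\right) - 0\right) = - 7 \left(2 + 0\right) = \left(-7\right) 2 = -14$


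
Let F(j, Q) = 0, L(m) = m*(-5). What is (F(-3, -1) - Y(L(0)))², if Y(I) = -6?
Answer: 36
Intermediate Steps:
L(m) = -5*m
(F(-3, -1) - Y(L(0)))² = (0 - 1*(-6))² = (0 + 6)² = 6² = 36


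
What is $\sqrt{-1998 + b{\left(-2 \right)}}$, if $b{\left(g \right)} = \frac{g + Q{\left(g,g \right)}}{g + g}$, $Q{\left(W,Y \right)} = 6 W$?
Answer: $\frac{i \sqrt{7978}}{2} \approx 44.66 i$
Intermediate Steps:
$b{\left(g \right)} = \frac{7}{2}$ ($b{\left(g \right)} = \frac{g + 6 g}{g + g} = \frac{7 g}{2 g} = 7 g \frac{1}{2 g} = \frac{7}{2}$)
$\sqrt{-1998 + b{\left(-2 \right)}} = \sqrt{-1998 + \frac{7}{2}} = \sqrt{- \frac{3989}{2}} = \frac{i \sqrt{7978}}{2}$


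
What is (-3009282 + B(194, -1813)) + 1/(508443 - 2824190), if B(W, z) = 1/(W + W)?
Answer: -2703869473982393/898509836 ≈ -3.0093e+6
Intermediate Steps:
B(W, z) = 1/(2*W)
(-3009282 + B(194, -1813)) + 1/(508443 - 2824190) = (-3009282 + (½)/194) + 1/(508443 - 2824190) = (-3009282 + (½)*(1/194)) + 1/(-2315747) = (-3009282 + 1/388) - 1/2315747 = -1167601415/388 - 1/2315747 = -2703869473982393/898509836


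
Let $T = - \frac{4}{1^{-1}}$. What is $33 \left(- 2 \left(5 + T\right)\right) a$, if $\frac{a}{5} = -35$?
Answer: $11550$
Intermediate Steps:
$a = -175$ ($a = 5 \left(-35\right) = -175$)
$T = -4$ ($T = - \frac{4}{1} = \left(-4\right) 1 = -4$)
$33 \left(- 2 \left(5 + T\right)\right) a = 33 \left(- 2 \left(5 - 4\right)\right) \left(-175\right) = 33 \left(\left(-2\right) 1\right) \left(-175\right) = 33 \left(-2\right) \left(-175\right) = \left(-66\right) \left(-175\right) = 11550$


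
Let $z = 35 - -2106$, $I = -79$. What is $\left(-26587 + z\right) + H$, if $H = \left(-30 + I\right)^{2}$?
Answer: $-12565$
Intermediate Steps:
$z = 2141$ ($z = 35 + 2106 = 2141$)
$H = 11881$ ($H = \left(-30 - 79\right)^{2} = \left(-109\right)^{2} = 11881$)
$\left(-26587 + z\right) + H = \left(-26587 + 2141\right) + 11881 = -24446 + 11881 = -12565$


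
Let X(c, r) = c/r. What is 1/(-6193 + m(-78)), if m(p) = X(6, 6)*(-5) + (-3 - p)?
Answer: -1/6123 ≈ -0.00016332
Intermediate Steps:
m(p) = -8 - p (m(p) = (6/6)*(-5) + (-3 - p) = (6*(1/6))*(-5) + (-3 - p) = 1*(-5) + (-3 - p) = -5 + (-3 - p) = -8 - p)
1/(-6193 + m(-78)) = 1/(-6193 + (-8 - 1*(-78))) = 1/(-6193 + (-8 + 78)) = 1/(-6193 + 70) = 1/(-6123) = -1/6123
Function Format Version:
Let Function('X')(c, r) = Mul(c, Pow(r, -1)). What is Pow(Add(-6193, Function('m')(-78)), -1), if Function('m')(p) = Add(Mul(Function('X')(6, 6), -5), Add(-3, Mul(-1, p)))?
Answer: Rational(-1, 6123) ≈ -0.00016332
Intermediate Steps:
Function('m')(p) = Add(-8, Mul(-1, p)) (Function('m')(p) = Add(Mul(Mul(6, Pow(6, -1)), -5), Add(-3, Mul(-1, p))) = Add(Mul(Mul(6, Rational(1, 6)), -5), Add(-3, Mul(-1, p))) = Add(Mul(1, -5), Add(-3, Mul(-1, p))) = Add(-5, Add(-3, Mul(-1, p))) = Add(-8, Mul(-1, p)))
Pow(Add(-6193, Function('m')(-78)), -1) = Pow(Add(-6193, Add(-8, Mul(-1, -78))), -1) = Pow(Add(-6193, Add(-8, 78)), -1) = Pow(Add(-6193, 70), -1) = Pow(-6123, -1) = Rational(-1, 6123)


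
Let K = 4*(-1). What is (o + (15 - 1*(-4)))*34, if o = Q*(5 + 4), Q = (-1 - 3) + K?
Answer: -1802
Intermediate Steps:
K = -4
Q = -8 (Q = (-1 - 3) - 4 = -4 - 4 = -8)
o = -72 (o = -8*(5 + 4) = -8*9 = -72)
(o + (15 - 1*(-4)))*34 = (-72 + (15 - 1*(-4)))*34 = (-72 + (15 + 4))*34 = (-72 + 19)*34 = -53*34 = -1802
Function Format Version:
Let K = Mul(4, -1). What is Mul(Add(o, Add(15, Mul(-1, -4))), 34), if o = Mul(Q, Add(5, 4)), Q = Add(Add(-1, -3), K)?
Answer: -1802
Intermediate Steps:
K = -4
Q = -8 (Q = Add(Add(-1, -3), -4) = Add(-4, -4) = -8)
o = -72 (o = Mul(-8, Add(5, 4)) = Mul(-8, 9) = -72)
Mul(Add(o, Add(15, Mul(-1, -4))), 34) = Mul(Add(-72, Add(15, Mul(-1, -4))), 34) = Mul(Add(-72, Add(15, 4)), 34) = Mul(Add(-72, 19), 34) = Mul(-53, 34) = -1802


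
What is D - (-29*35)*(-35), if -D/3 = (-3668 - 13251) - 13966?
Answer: 57130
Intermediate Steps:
D = 92655 (D = -3*((-3668 - 13251) - 13966) = -3*(-16919 - 13966) = -3*(-30885) = 92655)
D - (-29*35)*(-35) = 92655 - (-29*35)*(-35) = 92655 - (-1015)*(-35) = 92655 - 1*35525 = 92655 - 35525 = 57130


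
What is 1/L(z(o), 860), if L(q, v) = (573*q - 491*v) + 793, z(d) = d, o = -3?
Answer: -1/423186 ≈ -2.3630e-6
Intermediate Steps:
L(q, v) = 793 - 491*v + 573*q (L(q, v) = (-491*v + 573*q) + 793 = 793 - 491*v + 573*q)
1/L(z(o), 860) = 1/(793 - 491*860 + 573*(-3)) = 1/(793 - 422260 - 1719) = 1/(-423186) = -1/423186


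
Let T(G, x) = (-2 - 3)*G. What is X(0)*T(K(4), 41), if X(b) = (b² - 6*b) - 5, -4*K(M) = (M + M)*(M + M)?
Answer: -400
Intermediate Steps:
K(M) = -M² (K(M) = -(M + M)*(M + M)/4 = -2*M*2*M/4 = -M²)
T(G, x) = -5*G
X(b) = -5 + b² - 6*b
X(0)*T(K(4), 41) = (-5 + 0² - 6*0)*(-(-5)*4²) = (-5 + 0 + 0)*(-(-5)*16) = -(-25)*(-16) = -5*80 = -400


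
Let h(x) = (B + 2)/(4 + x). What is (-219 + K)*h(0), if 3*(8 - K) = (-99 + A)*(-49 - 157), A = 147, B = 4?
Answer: 9255/2 ≈ 4627.5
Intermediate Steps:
K = 3304 (K = 8 - (-99 + 147)*(-49 - 157)/3 = 8 - 16*(-206) = 8 - ⅓*(-9888) = 8 + 3296 = 3304)
h(x) = 6/(4 + x) (h(x) = (4 + 2)/(4 + x) = 6/(4 + x))
(-219 + K)*h(0) = (-219 + 3304)*(6/(4 + 0)) = 3085*(6/4) = 3085*(6*(¼)) = 3085*(3/2) = 9255/2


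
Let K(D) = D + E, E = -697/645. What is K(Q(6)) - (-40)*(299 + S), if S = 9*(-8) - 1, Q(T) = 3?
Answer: 5832038/645 ≈ 9041.9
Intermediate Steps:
E = -697/645 (E = -697*1/645 = -697/645 ≈ -1.0806)
S = -73 (S = -72 - 1 = -73)
K(D) = -697/645 + D (K(D) = D - 697/645 = -697/645 + D)
K(Q(6)) - (-40)*(299 + S) = (-697/645 + 3) - (-40)*(299 - 73) = 1238/645 - (-40)*226 = 1238/645 - 1*(-9040) = 1238/645 + 9040 = 5832038/645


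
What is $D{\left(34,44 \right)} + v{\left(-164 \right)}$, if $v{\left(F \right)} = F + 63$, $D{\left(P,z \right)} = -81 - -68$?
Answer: $-114$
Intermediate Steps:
$D{\left(P,z \right)} = -13$ ($D{\left(P,z \right)} = -81 + 68 = -13$)
$v{\left(F \right)} = 63 + F$
$D{\left(34,44 \right)} + v{\left(-164 \right)} = -13 + \left(63 - 164\right) = -13 - 101 = -114$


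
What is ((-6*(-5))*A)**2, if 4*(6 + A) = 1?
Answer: 119025/4 ≈ 29756.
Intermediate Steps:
A = -23/4 (A = -6 + (1/4)*1 = -6 + 1/4 = -23/4 ≈ -5.7500)
((-6*(-5))*A)**2 = (-6*(-5)*(-23/4))**2 = (30*(-23/4))**2 = (-345/2)**2 = 119025/4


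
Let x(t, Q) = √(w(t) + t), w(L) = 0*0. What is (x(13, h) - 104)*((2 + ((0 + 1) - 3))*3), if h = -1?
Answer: 0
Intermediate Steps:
w(L) = 0
x(t, Q) = √t (x(t, Q) = √(0 + t) = √t)
(x(13, h) - 104)*((2 + ((0 + 1) - 3))*3) = (√13 - 104)*((2 + ((0 + 1) - 3))*3) = (-104 + √13)*((2 + (1 - 3))*3) = (-104 + √13)*((2 - 2)*3) = (-104 + √13)*(0*3) = (-104 + √13)*0 = 0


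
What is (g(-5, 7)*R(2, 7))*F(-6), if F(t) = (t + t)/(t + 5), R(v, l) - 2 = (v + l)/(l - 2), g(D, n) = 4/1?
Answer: 912/5 ≈ 182.40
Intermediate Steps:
g(D, n) = 4 (g(D, n) = 4*1 = 4)
R(v, l) = 2 + (l + v)/(-2 + l) (R(v, l) = 2 + (v + l)/(l - 2) = 2 + (l + v)/(-2 + l))
F(t) = 2*t/(5 + t) (F(t) = (2*t)/(5 + t) = 2*t/(5 + t))
(g(-5, 7)*R(2, 7))*F(-6) = (4*((-4 + 2 + 3*7)/(-2 + 7)))*(2*(-6)/(5 - 6)) = (4*((-4 + 2 + 21)/5))*(2*(-6)/(-1)) = (4*((⅕)*19))*(2*(-6)*(-1)) = (4*(19/5))*12 = (76/5)*12 = 912/5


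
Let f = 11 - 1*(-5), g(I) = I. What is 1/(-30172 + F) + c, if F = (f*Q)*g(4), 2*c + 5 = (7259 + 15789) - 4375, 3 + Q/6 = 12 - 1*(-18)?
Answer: 184850535/19804 ≈ 9334.0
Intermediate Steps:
Q = 162 (Q = -18 + 6*(12 - 1*(-18)) = -18 + 6*(12 + 18) = -18 + 6*30 = -18 + 180 = 162)
c = 9334 (c = -5/2 + ((7259 + 15789) - 4375)/2 = -5/2 + (23048 - 4375)/2 = -5/2 + (1/2)*18673 = -5/2 + 18673/2 = 9334)
f = 16 (f = 11 + 5 = 16)
F = 10368 (F = (16*162)*4 = 2592*4 = 10368)
1/(-30172 + F) + c = 1/(-30172 + 10368) + 9334 = 1/(-19804) + 9334 = -1/19804 + 9334 = 184850535/19804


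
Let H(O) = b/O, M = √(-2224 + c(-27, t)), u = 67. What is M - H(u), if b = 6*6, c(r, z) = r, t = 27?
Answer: -36/67 + I*√2251 ≈ -0.53731 + 47.445*I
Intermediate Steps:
b = 36
M = I*√2251 (M = √(-2224 - 27) = √(-2251) = I*√2251 ≈ 47.445*I)
H(O) = 36/O
M - H(u) = I*√2251 - 36/67 = -36/67 + I*√2251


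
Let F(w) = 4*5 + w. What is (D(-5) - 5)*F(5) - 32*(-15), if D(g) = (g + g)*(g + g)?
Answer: 2855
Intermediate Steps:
F(w) = 20 + w
D(g) = 4*g² (D(g) = (2*g)*(2*g) = 4*g²)
(D(-5) - 5)*F(5) - 32*(-15) = (4*(-5)² - 5)*(20 + 5) - 32*(-15) = (4*25 - 5)*25 + 480 = (100 - 5)*25 + 480 = 95*25 + 480 = 2375 + 480 = 2855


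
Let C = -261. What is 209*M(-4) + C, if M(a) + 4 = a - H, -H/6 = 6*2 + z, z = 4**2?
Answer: 33179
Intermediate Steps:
z = 16
H = -168 (H = -6*(6*2 + 16) = -6*(12 + 16) = -6*28 = -168)
M(a) = 164 + a (M(a) = -4 + (a - 1*(-168)) = -4 + (a + 168) = -4 + (168 + a) = 164 + a)
209*M(-4) + C = 209*(164 - 4) - 261 = 209*160 - 261 = 33440 - 261 = 33179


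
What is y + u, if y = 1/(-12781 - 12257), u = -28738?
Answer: -719542045/25038 ≈ -28738.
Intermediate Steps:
y = -1/25038 (y = 1/(-25038) = -1/25038 ≈ -3.9939e-5)
y + u = -1/25038 - 28738 = -719542045/25038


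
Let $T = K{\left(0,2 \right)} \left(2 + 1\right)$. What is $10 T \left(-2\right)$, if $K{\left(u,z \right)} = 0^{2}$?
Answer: $0$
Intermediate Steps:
$K{\left(u,z \right)} = 0$
$T = 0$ ($T = 0 \left(2 + 1\right) = 0 \cdot 3 = 0$)
$10 T \left(-2\right) = 10 \cdot 0 \left(-2\right) = 0 \left(-2\right) = 0$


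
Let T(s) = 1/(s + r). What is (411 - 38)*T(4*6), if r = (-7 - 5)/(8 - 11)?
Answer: 373/28 ≈ 13.321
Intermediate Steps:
r = 4 (r = -12/(-3) = -12*(-⅓) = 4)
T(s) = 1/(4 + s) (T(s) = 1/(s + 4) = 1/(4 + s))
(411 - 38)*T(4*6) = (411 - 38)/(4 + 4*6) = 373/(4 + 24) = 373/28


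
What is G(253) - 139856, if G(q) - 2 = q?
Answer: -139601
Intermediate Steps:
G(q) = 2 + q
G(253) - 139856 = (2 + 253) - 139856 = 255 - 139856 = -139601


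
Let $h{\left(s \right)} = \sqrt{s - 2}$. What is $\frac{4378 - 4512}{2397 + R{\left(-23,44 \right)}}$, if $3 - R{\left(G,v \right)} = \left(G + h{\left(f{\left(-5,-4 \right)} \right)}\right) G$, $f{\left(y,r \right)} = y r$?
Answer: $- \frac{250714}{3491119} + \frac{9246 \sqrt{2}}{3491119} \approx -0.068069$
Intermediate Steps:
$f{\left(y,r \right)} = r y$
$h{\left(s \right)} = \sqrt{-2 + s}$
$R{\left(G,v \right)} = 3 - G \left(G + 3 \sqrt{2}\right)$ ($R{\left(G,v \right)} = 3 - \left(G + \sqrt{-2 - -20}\right) G = 3 - \left(G + \sqrt{-2 + 20}\right) G = 3 - \left(G + \sqrt{18}\right) G = 3 - \left(G + 3 \sqrt{2}\right) G = 3 - G \left(G + 3 \sqrt{2}\right)$)
$\frac{4378 - 4512}{2397 + R{\left(-23,44 \right)}} = \frac{4378 - 4512}{2397 - \left(526 - 69 \sqrt{2}\right)} = - \frac{134}{2397 + \left(3 - 529 + 69 \sqrt{2}\right)} = - \frac{134}{2397 - \left(526 - 69 \sqrt{2}\right)} = - \frac{134}{1871 + 69 \sqrt{2}}$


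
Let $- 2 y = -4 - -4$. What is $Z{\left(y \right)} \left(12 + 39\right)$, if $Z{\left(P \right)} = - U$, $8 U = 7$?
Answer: $- \frac{357}{8} \approx -44.625$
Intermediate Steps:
$U = \frac{7}{8}$ ($U = \frac{1}{8} \cdot 7 = \frac{7}{8} \approx 0.875$)
$y = 0$ ($y = - \frac{-4 - -4}{2} = - \frac{-4 + 4}{2} = \left(- \frac{1}{2}\right) 0 = 0$)
$Z{\left(P \right)} = - \frac{7}{8}$ ($Z{\left(P \right)} = \left(-1\right) \frac{7}{8} = - \frac{7}{8}$)
$Z{\left(y \right)} \left(12 + 39\right) = - \frac{7 \left(12 + 39\right)}{8} = \left(- \frac{7}{8}\right) 51 = - \frac{357}{8}$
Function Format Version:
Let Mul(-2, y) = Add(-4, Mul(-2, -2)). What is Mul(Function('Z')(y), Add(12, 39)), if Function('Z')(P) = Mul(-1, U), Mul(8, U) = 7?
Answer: Rational(-357, 8) ≈ -44.625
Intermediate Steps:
U = Rational(7, 8) (U = Mul(Rational(1, 8), 7) = Rational(7, 8) ≈ 0.87500)
y = 0 (y = Mul(Rational(-1, 2), Add(-4, Mul(-2, -2))) = Mul(Rational(-1, 2), Add(-4, 4)) = Mul(Rational(-1, 2), 0) = 0)
Function('Z')(P) = Rational(-7, 8) (Function('Z')(P) = Mul(-1, Rational(7, 8)) = Rational(-7, 8))
Mul(Function('Z')(y), Add(12, 39)) = Mul(Rational(-7, 8), Add(12, 39)) = Mul(Rational(-7, 8), 51) = Rational(-357, 8)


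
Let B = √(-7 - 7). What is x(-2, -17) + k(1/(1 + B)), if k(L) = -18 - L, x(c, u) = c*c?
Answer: (-14*√14 + 15*I)/(√14 - I) ≈ -14.067 + 0.24944*I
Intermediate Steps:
B = I*√14 (B = √(-14) = I*√14 ≈ 3.7417*I)
x(c, u) = c²
x(-2, -17) + k(1/(1 + B)) = (-2)² + (-18 - 1/(1 + I*√14)) = 4 + (-18 - 1/(1 + I*√14)) = -14 - 1/(1 + I*√14)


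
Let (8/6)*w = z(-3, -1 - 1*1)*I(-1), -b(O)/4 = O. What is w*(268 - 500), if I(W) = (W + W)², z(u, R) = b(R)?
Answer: -5568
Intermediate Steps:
b(O) = -4*O
z(u, R) = -4*R
I(W) = 4*W² (I(W) = (2*W)² = 4*W²)
w = 24 (w = 3*((-4*(-1 - 1*1))*(4*(-1)²))/4 = 3*((-4*(-1 - 1))*(4*1))/4 = 3*(-4*(-2)*4)/4 = 3*(8*4)/4 = (¾)*32 = 24)
w*(268 - 500) = 24*(268 - 500) = 24*(-232) = -5568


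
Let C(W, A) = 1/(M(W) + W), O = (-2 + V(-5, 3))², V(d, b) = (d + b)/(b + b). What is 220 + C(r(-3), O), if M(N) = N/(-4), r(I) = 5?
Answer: 3304/15 ≈ 220.27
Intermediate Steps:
V(d, b) = (b + d)/(2*b) (V(d, b) = (b + d)/((2*b)) = (b + d)*(1/(2*b)) = (b + d)/(2*b))
O = 49/9 (O = (-2 + (½)*(3 - 5)/3)² = (-2 + (½)*(⅓)*(-2))² = (-2 - ⅓)² = (-7/3)² = 49/9 ≈ 5.4444)
M(N) = -N/4 (M(N) = N*(-¼) = -N/4)
C(W, A) = 4/(3*W) (C(W, A) = 1/(-W/4 + W) = 1/(3*W/4) = 4/(3*W))
220 + C(r(-3), O) = 220 + (4/3)/5 = 220 + (4/3)*(⅕) = 220 + 4/15 = 3304/15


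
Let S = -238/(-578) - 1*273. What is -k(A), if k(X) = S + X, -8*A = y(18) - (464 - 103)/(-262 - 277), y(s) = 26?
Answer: 20226183/73304 ≈ 275.92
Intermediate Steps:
S = -4634/17 (S = -238*(-1/578) - 273 = 7/17 - 273 = -4634/17 ≈ -272.59)
A = -14375/4312 (A = -(26 - (464 - 103)/(-262 - 277))/8 = -(26 - 361/(-539))/8 = -(26 - 361*(-1)/539)/8 = -(26 - 1*(-361/539))/8 = -(26 + 361/539)/8 = -⅛*14375/539 = -14375/4312 ≈ -3.3337)
k(X) = -4634/17 + X
-k(A) = -(-4634/17 - 14375/4312) = -1*(-20226183/73304) = 20226183/73304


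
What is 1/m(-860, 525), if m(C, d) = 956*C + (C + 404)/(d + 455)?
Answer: -245/201429314 ≈ -1.2163e-6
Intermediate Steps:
m(C, d) = 956*C + (404 + C)/(455 + d)
1/m(-860, 525) = 1/((404 + 434981*(-860) + 956*(-860)*525)/(455 + 525)) = 1/((404 - 374083660 - 431634000)/980) = 1/((1/980)*(-805717256)) = 1/(-201429314/245) = -245/201429314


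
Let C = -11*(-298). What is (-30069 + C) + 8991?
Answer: -17800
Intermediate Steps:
C = 3278
(-30069 + C) + 8991 = (-30069 + 3278) + 8991 = -26791 + 8991 = -17800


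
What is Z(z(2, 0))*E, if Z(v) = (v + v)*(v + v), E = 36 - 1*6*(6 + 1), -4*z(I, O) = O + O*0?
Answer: 0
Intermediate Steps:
z(I, O) = -O/4 (z(I, O) = -(O + O*0)/4 = -(O + 0)/4 = -O/4)
E = -6 (E = 36 - 6*7 = 36 - 1*42 = 36 - 42 = -6)
Z(v) = 4*v² (Z(v) = (2*v)*(2*v) = 4*v²)
Z(z(2, 0))*E = (4*(-¼*0)²)*(-6) = (4*0²)*(-6) = (4*0)*(-6) = 0*(-6) = 0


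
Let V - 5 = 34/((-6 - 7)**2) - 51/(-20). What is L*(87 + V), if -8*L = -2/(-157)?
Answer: -320259/2122640 ≈ -0.15088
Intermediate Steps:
L = -1/628 (L = -(-1)/(4*(-157)) = -(-1)*(-1)/(4*157) = -1/8*2/157 = -1/628 ≈ -0.0015924)
V = 26199/3380 (V = 5 + (34/((-6 - 7)**2) - 51/(-20)) = 5 + (34/((-13)**2) - 51*(-1/20)) = 5 + (34/169 + 51/20) = 5 + 9299/3380 = 26199/3380 ≈ 7.7512)
L*(87 + V) = -(87 + 26199/3380)/628 = -1/628*320259/3380 = -320259/2122640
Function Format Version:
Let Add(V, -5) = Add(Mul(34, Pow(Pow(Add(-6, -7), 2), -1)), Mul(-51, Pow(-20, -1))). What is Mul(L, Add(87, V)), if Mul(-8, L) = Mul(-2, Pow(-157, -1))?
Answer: Rational(-320259, 2122640) ≈ -0.15088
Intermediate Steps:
L = Rational(-1, 628) (L = Mul(Rational(-1, 8), Mul(-2, Pow(-157, -1))) = Mul(Rational(-1, 8), Mul(-2, Rational(-1, 157))) = Mul(Rational(-1, 8), Rational(2, 157)) = Rational(-1, 628) ≈ -0.0015924)
V = Rational(26199, 3380) (V = Add(5, Add(Mul(34, Pow(Pow(Add(-6, -7), 2), -1)), Mul(-51, Pow(-20, -1)))) = Add(5, Add(Mul(34, Pow(Pow(-13, 2), -1)), Mul(-51, Rational(-1, 20)))) = Add(5, Add(Mul(34, Pow(169, -1)), Rational(51, 20))) = Add(5, Add(Mul(34, Rational(1, 169)), Rational(51, 20))) = Add(5, Add(Rational(34, 169), Rational(51, 20))) = Add(5, Rational(9299, 3380)) = Rational(26199, 3380) ≈ 7.7512)
Mul(L, Add(87, V)) = Mul(Rational(-1, 628), Add(87, Rational(26199, 3380))) = Mul(Rational(-1, 628), Rational(320259, 3380)) = Rational(-320259, 2122640)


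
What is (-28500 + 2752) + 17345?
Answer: -8403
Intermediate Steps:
(-28500 + 2752) + 17345 = -25748 + 17345 = -8403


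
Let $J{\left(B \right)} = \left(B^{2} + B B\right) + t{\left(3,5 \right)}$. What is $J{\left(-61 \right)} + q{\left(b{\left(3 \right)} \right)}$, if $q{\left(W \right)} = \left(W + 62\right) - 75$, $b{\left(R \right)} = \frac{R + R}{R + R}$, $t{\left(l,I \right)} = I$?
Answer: $7435$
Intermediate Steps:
$b{\left(R \right)} = 1$ ($b{\left(R \right)} = \frac{2 R}{2 R} = 2 R \frac{1}{2 R} = 1$)
$q{\left(W \right)} = -13 + W$ ($q{\left(W \right)} = \left(62 + W\right) - 75 = -13 + W$)
$J{\left(B \right)} = 5 + 2 B^{2}$ ($J{\left(B \right)} = \left(B^{2} + B B\right) + 5 = \left(B^{2} + B^{2}\right) + 5 = 2 B^{2} + 5 = 5 + 2 B^{2}$)
$J{\left(-61 \right)} + q{\left(b{\left(3 \right)} \right)} = \left(5 + 2 \left(-61\right)^{2}\right) + \left(-13 + 1\right) = \left(5 + 2 \cdot 3721\right) - 12 = \left(5 + 7442\right) - 12 = 7447 - 12 = 7435$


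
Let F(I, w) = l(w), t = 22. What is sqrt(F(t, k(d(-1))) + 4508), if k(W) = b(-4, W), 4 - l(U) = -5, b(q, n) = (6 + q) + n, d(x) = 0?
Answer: sqrt(4517) ≈ 67.209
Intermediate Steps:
b(q, n) = 6 + n + q
l(U) = 9 (l(U) = 4 - 1*(-5) = 4 + 5 = 9)
k(W) = 2 + W (k(W) = 6 + W - 4 = 2 + W)
F(I, w) = 9
sqrt(F(t, k(d(-1))) + 4508) = sqrt(9 + 4508) = sqrt(4517)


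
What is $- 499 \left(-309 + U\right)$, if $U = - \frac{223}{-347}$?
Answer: $\frac{53393000}{347} \approx 1.5387 \cdot 10^{5}$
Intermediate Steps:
$U = \frac{223}{347}$ ($U = \left(-223\right) \left(- \frac{1}{347}\right) = \frac{223}{347} \approx 0.64265$)
$- 499 \left(-309 + U\right) = - 499 \left(-309 + \frac{223}{347}\right) = \left(-499\right) \left(- \frac{107000}{347}\right) = \frac{53393000}{347}$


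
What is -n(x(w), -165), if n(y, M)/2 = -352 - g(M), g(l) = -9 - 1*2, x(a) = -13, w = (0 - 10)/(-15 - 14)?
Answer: 682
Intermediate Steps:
w = 10/29 (w = -10/(-29) = -10*(-1/29) = 10/29 ≈ 0.34483)
g(l) = -11 (g(l) = -9 - 2 = -11)
n(y, M) = -682 (n(y, M) = 2*(-352 - 1*(-11)) = 2*(-352 + 11) = 2*(-341) = -682)
-n(x(w), -165) = -1*(-682) = 682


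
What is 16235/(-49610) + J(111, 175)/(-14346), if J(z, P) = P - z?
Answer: -23608235/71170506 ≈ -0.33171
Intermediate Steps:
16235/(-49610) + J(111, 175)/(-14346) = 16235/(-49610) + (175 - 1*111)/(-14346) = 16235*(-1/49610) + (175 - 111)*(-1/14346) = -3247/9922 + 64*(-1/14346) = -3247/9922 - 32/7173 = -23608235/71170506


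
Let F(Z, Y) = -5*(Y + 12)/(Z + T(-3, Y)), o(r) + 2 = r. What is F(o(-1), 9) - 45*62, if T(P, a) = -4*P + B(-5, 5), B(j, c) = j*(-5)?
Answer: -94965/34 ≈ -2793.1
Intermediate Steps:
B(j, c) = -5*j
T(P, a) = 25 - 4*P (T(P, a) = -4*P - 5*(-5) = -4*P + 25 = 25 - 4*P)
o(r) = -2 + r
F(Z, Y) = -5*(12 + Y)/(37 + Z) (F(Z, Y) = -5*(Y + 12)/(Z + (25 - 4*(-3))) = -5*(12 + Y)/(Z + (25 + 12)) = -5*(12 + Y)/(Z + 37) = -5*(12 + Y)/(37 + Z))
F(o(-1), 9) - 45*62 = 5*(-12 - 1*9)/(37 + (-2 - 1)) - 45*62 = 5*(-12 - 9)/(37 - 3) - 2790 = 5*(-21)/34 - 2790 = 5*(1/34)*(-21) - 2790 = -105/34 - 2790 = -94965/34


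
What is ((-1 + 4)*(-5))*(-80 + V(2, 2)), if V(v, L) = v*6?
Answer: 1020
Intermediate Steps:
V(v, L) = 6*v
((-1 + 4)*(-5))*(-80 + V(2, 2)) = ((-1 + 4)*(-5))*(-80 + 6*2) = (3*(-5))*(-80 + 12) = -15*(-68) = 1020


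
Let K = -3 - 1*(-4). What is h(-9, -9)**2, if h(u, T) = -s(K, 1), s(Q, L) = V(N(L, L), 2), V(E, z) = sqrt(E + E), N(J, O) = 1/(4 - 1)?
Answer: 2/3 ≈ 0.66667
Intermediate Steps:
K = 1 (K = -3 + 4 = 1)
N(J, O) = 1/3
V(E, z) = sqrt(2)*sqrt(E) (V(E, z) = sqrt(2*E) = sqrt(2)*sqrt(E))
s(Q, L) = sqrt(6)/3 (s(Q, L) = sqrt(2)*sqrt(1/3) = sqrt(2)*(sqrt(3)/3) = sqrt(6)/3)
h(u, T) = -sqrt(6)/3
h(-9, -9)**2 = (-sqrt(6)/3)**2 = 2/3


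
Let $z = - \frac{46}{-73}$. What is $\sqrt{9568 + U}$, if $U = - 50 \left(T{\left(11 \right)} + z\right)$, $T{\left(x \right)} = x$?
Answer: $\frac{\sqrt{47889022}}{73} \approx 94.797$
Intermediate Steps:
$z = \frac{46}{73}$ ($z = \left(-46\right) \left(- \frac{1}{73}\right) = \frac{46}{73} \approx 0.63014$)
$U = - \frac{42450}{73}$ ($U = - 50 \left(11 + \frac{46}{73}\right) = \left(-50\right) \frac{849}{73} = - \frac{42450}{73} \approx -581.51$)
$\sqrt{9568 + U} = \sqrt{9568 - \frac{42450}{73}} = \sqrt{\frac{656014}{73}} = \frac{\sqrt{47889022}}{73}$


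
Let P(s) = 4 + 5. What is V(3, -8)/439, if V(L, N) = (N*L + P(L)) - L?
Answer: -18/439 ≈ -0.041002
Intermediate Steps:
P(s) = 9
V(L, N) = 9 - L + L*N (V(L, N) = (N*L + 9) - L = (L*N + 9) - L = (9 + L*N) - L = 9 - L + L*N)
V(3, -8)/439 = (9 - 1*3 + 3*(-8))/439 = (9 - 3 - 24)/439 = (1/439)*(-18) = -18/439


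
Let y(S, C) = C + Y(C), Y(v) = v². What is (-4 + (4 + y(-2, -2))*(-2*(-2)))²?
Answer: 400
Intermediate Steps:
y(S, C) = C + C²
(-4 + (4 + y(-2, -2))*(-2*(-2)))² = (-4 + (4 - 2*(1 - 2))*(-2*(-2)))² = (-4 + (4 - 2*(-1))*4)² = (-4 + (4 + 2)*4)² = (-4 + 6*4)² = (-4 + 24)² = 20² = 400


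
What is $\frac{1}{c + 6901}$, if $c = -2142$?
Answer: $\frac{1}{4759} \approx 0.00021013$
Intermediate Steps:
$\frac{1}{c + 6901} = \frac{1}{-2142 + 6901} = \frac{1}{4759}$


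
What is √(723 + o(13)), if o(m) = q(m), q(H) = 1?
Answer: 2*√181 ≈ 26.907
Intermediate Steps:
o(m) = 1
√(723 + o(13)) = √(723 + 1) = √724 = 2*√181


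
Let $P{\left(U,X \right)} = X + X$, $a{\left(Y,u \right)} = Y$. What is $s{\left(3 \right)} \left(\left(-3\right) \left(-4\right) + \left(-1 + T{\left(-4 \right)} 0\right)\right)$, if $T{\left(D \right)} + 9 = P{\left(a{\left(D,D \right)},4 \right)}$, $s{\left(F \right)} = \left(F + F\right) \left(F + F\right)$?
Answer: $396$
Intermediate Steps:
$P{\left(U,X \right)} = 2 X$
$s{\left(F \right)} = 4 F^{2}$ ($s{\left(F \right)} = 2 F 2 F = 4 F^{2}$)
$T{\left(D \right)} = -1$ ($T{\left(D \right)} = -9 + 2 \cdot 4 = -9 + 8 = -1$)
$s{\left(3 \right)} \left(\left(-3\right) \left(-4\right) + \left(-1 + T{\left(-4 \right)} 0\right)\right) = 4 \cdot 3^{2} \left(\left(-3\right) \left(-4\right) - 1\right) = 4 \cdot 9 \left(12 + \left(-1 + 0\right)\right) = 36 \left(12 - 1\right) = 36 \cdot 11 = 396$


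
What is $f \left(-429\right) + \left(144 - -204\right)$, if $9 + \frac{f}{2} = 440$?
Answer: $-369450$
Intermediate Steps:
$f = 862$ ($f = -18 + 2 \cdot 440 = -18 + 880 = 862$)
$f \left(-429\right) + \left(144 - -204\right) = 862 \left(-429\right) + \left(144 - -204\right) = -369798 + \left(144 + 204\right) = -369798 + 348 = -369450$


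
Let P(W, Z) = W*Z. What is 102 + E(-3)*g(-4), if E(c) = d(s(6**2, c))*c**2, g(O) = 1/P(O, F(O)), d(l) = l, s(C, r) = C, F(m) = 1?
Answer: 21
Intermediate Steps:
g(O) = 1/O (g(O) = 1/(O*1) = 1/O)
E(c) = 36*c**2 (E(c) = 6**2*c**2 = 36*c**2)
102 + E(-3)*g(-4) = 102 + (36*(-3)**2)/(-4) = 102 + (36*9)*(-1/4) = 102 + 324*(-1/4) = 102 - 81 = 21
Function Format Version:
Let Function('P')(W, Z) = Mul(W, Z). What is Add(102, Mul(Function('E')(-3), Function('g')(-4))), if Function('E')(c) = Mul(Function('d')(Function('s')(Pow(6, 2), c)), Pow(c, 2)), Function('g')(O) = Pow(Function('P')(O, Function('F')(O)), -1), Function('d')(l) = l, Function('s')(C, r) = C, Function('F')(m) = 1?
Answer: 21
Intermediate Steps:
Function('g')(O) = Pow(O, -1) (Function('g')(O) = Pow(Mul(O, 1), -1) = Pow(O, -1))
Function('E')(c) = Mul(36, Pow(c, 2)) (Function('E')(c) = Mul(Pow(6, 2), Pow(c, 2)) = Mul(36, Pow(c, 2)))
Add(102, Mul(Function('E')(-3), Function('g')(-4))) = Add(102, Mul(Mul(36, Pow(-3, 2)), Pow(-4, -1))) = Add(102, Mul(Mul(36, 9), Rational(-1, 4))) = Add(102, Mul(324, Rational(-1, 4))) = Add(102, -81) = 21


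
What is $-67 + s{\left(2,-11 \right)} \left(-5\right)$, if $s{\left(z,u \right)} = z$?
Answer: $-77$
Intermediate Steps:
$-67 + s{\left(2,-11 \right)} \left(-5\right) = -67 + 2 \left(-5\right) = -67 - 10 = -77$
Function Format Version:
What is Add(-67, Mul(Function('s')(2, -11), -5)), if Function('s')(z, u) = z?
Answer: -77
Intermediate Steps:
Add(-67, Mul(Function('s')(2, -11), -5)) = Add(-67, Mul(2, -5)) = Add(-67, -10) = -77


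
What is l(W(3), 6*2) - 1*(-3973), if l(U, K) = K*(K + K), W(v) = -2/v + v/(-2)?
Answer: 4261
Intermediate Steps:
W(v) = -2/v - v/2 (W(v) = -2/v + v*(-½) = -2/v - v/2)
l(U, K) = 2*K² (l(U, K) = K*(2*K) = 2*K²)
l(W(3), 6*2) - 1*(-3973) = 2*(6*2)² - 1*(-3973) = 2*12² + 3973 = 2*144 + 3973 = 288 + 3973 = 4261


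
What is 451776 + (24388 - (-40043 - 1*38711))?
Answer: 554918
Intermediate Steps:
451776 + (24388 - (-40043 - 1*38711)) = 451776 + (24388 - (-40043 - 38711)) = 451776 + (24388 - 1*(-78754)) = 451776 + (24388 + 78754) = 451776 + 103142 = 554918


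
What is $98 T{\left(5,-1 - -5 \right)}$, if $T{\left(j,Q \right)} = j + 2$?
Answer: $686$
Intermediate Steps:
$T{\left(j,Q \right)} = 2 + j$
$98 T{\left(5,-1 - -5 \right)} = 98 \left(2 + 5\right) = 98 \cdot 7 = 686$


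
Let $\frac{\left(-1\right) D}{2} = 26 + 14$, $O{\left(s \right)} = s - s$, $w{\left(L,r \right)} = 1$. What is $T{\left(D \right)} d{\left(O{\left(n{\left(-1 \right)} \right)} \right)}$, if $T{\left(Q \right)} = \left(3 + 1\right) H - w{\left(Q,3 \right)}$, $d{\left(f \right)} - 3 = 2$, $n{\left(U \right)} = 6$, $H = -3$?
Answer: $-65$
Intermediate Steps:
$O{\left(s \right)} = 0$
$d{\left(f \right)} = 5$ ($d{\left(f \right)} = 3 + 2 = 5$)
$D = -80$ ($D = - 2 \left(26 + 14\right) = \left(-2\right) 40 = -80$)
$T{\left(Q \right)} = -13$ ($T{\left(Q \right)} = \left(3 + 1\right) \left(-3\right) - 1 = 4 \left(-3\right) - 1 = -12 - 1 = -13$)
$T{\left(D \right)} d{\left(O{\left(n{\left(-1 \right)} \right)} \right)} = \left(-13\right) 5 = -65$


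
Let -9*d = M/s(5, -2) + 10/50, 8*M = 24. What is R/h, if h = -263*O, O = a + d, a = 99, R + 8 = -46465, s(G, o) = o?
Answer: 4182570/2346749 ≈ 1.7823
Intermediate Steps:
M = 3 (M = (1/8)*24 = 3)
R = -46473 (R = -8 - 46465 = -46473)
d = 13/90 (d = -(3/(-2) + 10/50)/9 = -(3*(-1/2) + 10*(1/50))/9 = -(-3/2 + 1/5)/9 = -1/9*(-13/10) = 13/90 ≈ 0.14444)
O = 8923/90 (O = 99 + 13/90 = 8923/90 ≈ 99.144)
h = -2346749/90 (h = -263*8923/90 = -2346749/90 ≈ -26075.)
R/h = -46473/(-2346749/90) = -46473*(-90/2346749) = 4182570/2346749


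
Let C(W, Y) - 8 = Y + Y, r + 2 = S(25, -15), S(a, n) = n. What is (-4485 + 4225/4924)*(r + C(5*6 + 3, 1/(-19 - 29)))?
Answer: 4791341555/118176 ≈ 40544.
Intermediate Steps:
r = -17 (r = -2 - 15 = -17)
C(W, Y) = 8 + 2*Y (C(W, Y) = 8 + (Y + Y) = 8 + 2*Y)
(-4485 + 4225/4924)*(r + C(5*6 + 3, 1/(-19 - 29))) = (-4485 + 4225/4924)*(-17 + (8 + 2/(-19 - 29))) = (-4485 + 4225*(1/4924))*(-17 + (8 + 2/(-48))) = (-4485 + 4225/4924)*(-17 + (8 + 2*(-1/48))) = -22079915*(-17 + (8 - 1/24))/4924 = -22079915*(-17 + 191/24)/4924 = -22079915/4924*(-217/24) = 4791341555/118176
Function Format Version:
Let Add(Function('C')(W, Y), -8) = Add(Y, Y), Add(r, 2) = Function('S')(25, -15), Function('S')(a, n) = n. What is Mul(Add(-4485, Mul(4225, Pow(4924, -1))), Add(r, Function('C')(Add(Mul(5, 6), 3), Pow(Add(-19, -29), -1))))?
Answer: Rational(4791341555, 118176) ≈ 40544.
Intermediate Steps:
r = -17 (r = Add(-2, -15) = -17)
Function('C')(W, Y) = Add(8, Mul(2, Y)) (Function('C')(W, Y) = Add(8, Add(Y, Y)) = Add(8, Mul(2, Y)))
Mul(Add(-4485, Mul(4225, Pow(4924, -1))), Add(r, Function('C')(Add(Mul(5, 6), 3), Pow(Add(-19, -29), -1)))) = Mul(Add(-4485, Mul(4225, Pow(4924, -1))), Add(-17, Add(8, Mul(2, Pow(Add(-19, -29), -1))))) = Mul(Add(-4485, Mul(4225, Rational(1, 4924))), Add(-17, Add(8, Mul(2, Pow(-48, -1))))) = Mul(Add(-4485, Rational(4225, 4924)), Add(-17, Add(8, Mul(2, Rational(-1, 48))))) = Mul(Rational(-22079915, 4924), Add(-17, Add(8, Rational(-1, 24)))) = Mul(Rational(-22079915, 4924), Add(-17, Rational(191, 24))) = Mul(Rational(-22079915, 4924), Rational(-217, 24)) = Rational(4791341555, 118176)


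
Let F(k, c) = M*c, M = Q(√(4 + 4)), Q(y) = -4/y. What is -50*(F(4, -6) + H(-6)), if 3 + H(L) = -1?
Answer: 200 - 300*√2 ≈ -224.26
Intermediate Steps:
M = -√2 (M = -4/√(4 + 4) = -4*√2/4 = -√2 ≈ -1.4142)
H(L) = -4 (H(L) = -3 - 1 = -4)
F(k, c) = -c*√2 (F(k, c) = (-√2)*c = -c*√2)
-50*(F(4, -6) + H(-6)) = -50*(-1*(-6)*√2 - 4) = -50*(6*√2 - 4) = -50*(-4 + 6*√2) = 200 - 300*√2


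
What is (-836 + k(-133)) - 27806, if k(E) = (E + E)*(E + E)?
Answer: 42114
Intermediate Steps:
k(E) = 4*E² (k(E) = (2*E)*(2*E) = 4*E²)
(-836 + k(-133)) - 27806 = (-836 + 4*(-133)²) - 27806 = (-836 + 4*17689) - 27806 = (-836 + 70756) - 27806 = 69920 - 27806 = 42114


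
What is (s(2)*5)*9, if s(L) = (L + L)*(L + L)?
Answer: 720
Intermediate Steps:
s(L) = 4*L² (s(L) = (2*L)*(2*L) = 4*L²)
(s(2)*5)*9 = ((4*2²)*5)*9 = ((4*4)*5)*9 = (16*5)*9 = 80*9 = 720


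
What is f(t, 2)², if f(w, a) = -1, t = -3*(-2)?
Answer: 1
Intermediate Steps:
t = 6
f(t, 2)² = (-1)² = 1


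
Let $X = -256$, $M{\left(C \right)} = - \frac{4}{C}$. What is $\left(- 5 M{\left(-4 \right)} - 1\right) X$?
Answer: $1536$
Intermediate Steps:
$\left(- 5 M{\left(-4 \right)} - 1\right) X = \left(- 5 \left(- \frac{4}{-4}\right) - 1\right) \left(-256\right) = \left(- 5 \left(\left(-4\right) \left(- \frac{1}{4}\right)\right) - 1\right) \left(-256\right) = \left(\left(-5\right) 1 - 1\right) \left(-256\right) = \left(-5 - 1\right) \left(-256\right) = \left(-6\right) \left(-256\right) = 1536$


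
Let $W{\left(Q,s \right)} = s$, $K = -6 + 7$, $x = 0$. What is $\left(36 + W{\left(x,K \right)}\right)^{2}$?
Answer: $1369$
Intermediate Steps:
$K = 1$
$\left(36 + W{\left(x,K \right)}\right)^{2} = \left(36 + 1\right)^{2} = 37^{2} = 1369$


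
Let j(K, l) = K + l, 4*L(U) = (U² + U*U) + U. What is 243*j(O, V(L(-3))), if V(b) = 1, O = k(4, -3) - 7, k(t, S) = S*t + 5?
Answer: -3159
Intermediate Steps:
k(t, S) = 5 + S*t
O = -14 (O = (5 - 3*4) - 7 = (5 - 12) - 7 = -7 - 7 = -14)
L(U) = U²/2 + U/4 (L(U) = ((U² + U*U) + U)/4 = ((U² + U²) + U)/4 = (2*U² + U)/4 = (U + 2*U²)/4 = U²/2 + U/4)
243*j(O, V(L(-3))) = 243*(-14 + 1) = 243*(-13) = -3159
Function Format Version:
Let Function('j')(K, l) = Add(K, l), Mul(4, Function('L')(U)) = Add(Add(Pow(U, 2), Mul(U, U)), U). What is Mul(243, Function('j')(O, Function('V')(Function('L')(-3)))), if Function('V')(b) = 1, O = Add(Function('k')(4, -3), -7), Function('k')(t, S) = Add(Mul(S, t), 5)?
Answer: -3159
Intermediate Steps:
Function('k')(t, S) = Add(5, Mul(S, t))
O = -14 (O = Add(Add(5, Mul(-3, 4)), -7) = Add(Add(5, -12), -7) = Add(-7, -7) = -14)
Function('L')(U) = Add(Mul(Rational(1, 2), Pow(U, 2)), Mul(Rational(1, 4), U)) (Function('L')(U) = Mul(Rational(1, 4), Add(Add(Pow(U, 2), Mul(U, U)), U)) = Mul(Rational(1, 4), Add(Add(Pow(U, 2), Pow(U, 2)), U)) = Mul(Rational(1, 4), Add(Mul(2, Pow(U, 2)), U)) = Mul(Rational(1, 4), Add(U, Mul(2, Pow(U, 2)))) = Add(Mul(Rational(1, 2), Pow(U, 2)), Mul(Rational(1, 4), U)))
Mul(243, Function('j')(O, Function('V')(Function('L')(-3)))) = Mul(243, Add(-14, 1)) = Mul(243, -13) = -3159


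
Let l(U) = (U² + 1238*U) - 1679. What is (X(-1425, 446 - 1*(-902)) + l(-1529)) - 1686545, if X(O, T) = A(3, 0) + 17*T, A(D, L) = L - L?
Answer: -1220369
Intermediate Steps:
A(D, L) = 0
X(O, T) = 17*T (X(O, T) = 0 + 17*T = 17*T)
l(U) = -1679 + U² + 1238*U
(X(-1425, 446 - 1*(-902)) + l(-1529)) - 1686545 = (17*(446 - 1*(-902)) + (-1679 + (-1529)² + 1238*(-1529))) - 1686545 = (17*(446 + 902) + (-1679 + 2337841 - 1892902)) - 1686545 = (17*1348 + 443260) - 1686545 = (22916 + 443260) - 1686545 = 466176 - 1686545 = -1220369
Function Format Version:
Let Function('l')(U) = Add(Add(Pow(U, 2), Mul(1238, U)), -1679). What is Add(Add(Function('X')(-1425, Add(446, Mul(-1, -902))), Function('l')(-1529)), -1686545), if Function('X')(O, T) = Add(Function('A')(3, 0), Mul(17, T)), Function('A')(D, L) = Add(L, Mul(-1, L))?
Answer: -1220369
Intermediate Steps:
Function('A')(D, L) = 0
Function('X')(O, T) = Mul(17, T) (Function('X')(O, T) = Add(0, Mul(17, T)) = Mul(17, T))
Function('l')(U) = Add(-1679, Pow(U, 2), Mul(1238, U))
Add(Add(Function('X')(-1425, Add(446, Mul(-1, -902))), Function('l')(-1529)), -1686545) = Add(Add(Mul(17, Add(446, Mul(-1, -902))), Add(-1679, Pow(-1529, 2), Mul(1238, -1529))), -1686545) = Add(Add(Mul(17, Add(446, 902)), Add(-1679, 2337841, -1892902)), -1686545) = Add(Add(Mul(17, 1348), 443260), -1686545) = Add(Add(22916, 443260), -1686545) = Add(466176, -1686545) = -1220369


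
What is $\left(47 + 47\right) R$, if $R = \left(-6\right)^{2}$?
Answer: $3384$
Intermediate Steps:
$R = 36$
$\left(47 + 47\right) R = \left(47 + 47\right) 36 = 94 \cdot 36 = 3384$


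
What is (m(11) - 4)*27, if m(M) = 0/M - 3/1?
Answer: -189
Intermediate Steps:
m(M) = -3 (m(M) = 0 - 3*1 = 0 - 3 = -3)
(m(11) - 4)*27 = (-3 - 4)*27 = -7*27 = -189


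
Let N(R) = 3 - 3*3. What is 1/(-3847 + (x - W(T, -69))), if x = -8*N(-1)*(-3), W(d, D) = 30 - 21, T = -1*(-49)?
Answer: -1/4000 ≈ -0.00025000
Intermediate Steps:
T = 49
W(d, D) = 9
N(R) = -6 (N(R) = 3 - 9 = -6)
x = -144 (x = -8*(-6)*(-3) = 48*(-3) = -144)
1/(-3847 + (x - W(T, -69))) = 1/(-3847 + (-144 - 1*9)) = 1/(-3847 + (-144 - 9)) = 1/(-3847 - 153) = 1/(-4000) = -1/4000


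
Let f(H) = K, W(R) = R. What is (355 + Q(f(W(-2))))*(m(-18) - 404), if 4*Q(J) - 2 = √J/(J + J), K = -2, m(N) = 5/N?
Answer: -574883/4 + 7277*I*√2/288 ≈ -1.4372e+5 + 35.733*I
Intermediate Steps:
f(H) = -2
Q(J) = ½ + 1/(8*√J) (Q(J) = ½ + (√J/(J + J))/4 = ½ + (√J/((2*J)))/4 = ½ + ((1/(2*J))*√J)/4 = ½ + (1/(2*√J))/4 = ½ + 1/(8*√J))
(355 + Q(f(W(-2))))*(m(-18) - 404) = (355 + (½ + 1/(8*√(-2))))*(5/(-18) - 404) = (355 + (½ + (-I*√2/2)/8))*(5*(-1/18) - 404) = (355 + (½ - I*√2/16))*(-5/18 - 404) = (711/2 - I*√2/16)*(-7277/18) = -574883/4 + 7277*I*√2/288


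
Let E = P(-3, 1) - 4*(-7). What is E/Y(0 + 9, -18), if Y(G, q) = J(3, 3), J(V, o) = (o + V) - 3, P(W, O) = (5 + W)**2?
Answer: 32/3 ≈ 10.667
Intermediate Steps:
J(V, o) = -3 + V + o (J(V, o) = (V + o) - 3 = -3 + V + o)
Y(G, q) = 3 (Y(G, q) = -3 + 3 + 3 = 3)
E = 32 (E = (5 - 3)**2 - 4*(-7) = 2**2 + 28 = 4 + 28 = 32)
E/Y(0 + 9, -18) = 32/3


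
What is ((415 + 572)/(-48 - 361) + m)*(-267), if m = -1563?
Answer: 170947818/409 ≈ 4.1797e+5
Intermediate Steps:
((415 + 572)/(-48 - 361) + m)*(-267) = ((415 + 572)/(-48 - 361) - 1563)*(-267) = (987/(-409) - 1563)*(-267) = (987*(-1/409) - 1563)*(-267) = (-987/409 - 1563)*(-267) = -640254/409*(-267) = 170947818/409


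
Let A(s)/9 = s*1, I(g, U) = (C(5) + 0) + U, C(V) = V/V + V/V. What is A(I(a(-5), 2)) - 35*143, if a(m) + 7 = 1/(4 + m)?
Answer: -4969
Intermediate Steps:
C(V) = 2 (C(V) = 1 + 1 = 2)
a(m) = -7 + 1/(4 + m)
I(g, U) = 2 + U (I(g, U) = (2 + 0) + U = 2 + U)
A(s) = 9*s (A(s) = 9*(s*1) = 9*s)
A(I(a(-5), 2)) - 35*143 = 9*(2 + 2) - 35*143 = 9*4 - 5005 = 36 - 5005 = -4969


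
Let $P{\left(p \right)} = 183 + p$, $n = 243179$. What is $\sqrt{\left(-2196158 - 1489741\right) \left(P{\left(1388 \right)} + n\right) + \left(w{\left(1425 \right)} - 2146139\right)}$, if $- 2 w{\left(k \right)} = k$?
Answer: $\frac{i \sqrt{3608503708406}}{2} \approx 9.498 \cdot 10^{5} i$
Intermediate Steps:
$w{\left(k \right)} = - \frac{k}{2}$
$\sqrt{\left(-2196158 - 1489741\right) \left(P{\left(1388 \right)} + n\right) + \left(w{\left(1425 \right)} - 2146139\right)} = \sqrt{\left(-2196158 - 1489741\right) \left(\left(183 + 1388\right) + 243179\right) - \frac{4293703}{2}} = \sqrt{- 3685899 \left(1571 + 243179\right) - \frac{4293703}{2}} = \sqrt{\left(-3685899\right) 244750 - \frac{4293703}{2}} = \sqrt{-902123780250 - \frac{4293703}{2}} = \sqrt{- \frac{1804251854203}{2}} = \frac{i \sqrt{3608503708406}}{2}$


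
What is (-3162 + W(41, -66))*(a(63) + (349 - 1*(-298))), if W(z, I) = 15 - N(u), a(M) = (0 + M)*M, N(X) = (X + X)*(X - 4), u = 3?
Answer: -14498856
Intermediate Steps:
N(X) = 2*X*(-4 + X) (N(X) = (2*X)*(-4 + X) = 2*X*(-4 + X))
a(M) = M² (a(M) = M*M = M²)
W(z, I) = 21 (W(z, I) = 15 - 2*3*(-4 + 3) = 15 - 2*3*(-1) = 15 - 1*(-6) = 15 + 6 = 21)
(-3162 + W(41, -66))*(a(63) + (349 - 1*(-298))) = (-3162 + 21)*(63² + (349 - 1*(-298))) = -3141*(3969 + (349 + 298)) = -3141*(3969 + 647) = -3141*4616 = -14498856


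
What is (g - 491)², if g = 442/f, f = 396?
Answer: 9408418009/39204 ≈ 2.3999e+5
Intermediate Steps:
g = 221/198 (g = 442/396 = 442*(1/396) = 221/198 ≈ 1.1162)
(g - 491)² = (221/198 - 491)² = (-96997/198)² = 9408418009/39204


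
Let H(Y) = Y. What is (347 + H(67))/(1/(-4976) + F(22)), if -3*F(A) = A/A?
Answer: -6180192/4979 ≈ -1241.3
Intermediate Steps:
F(A) = -⅓ (F(A) = -A/(3*A) = -⅓*1 = -⅓)
(347 + H(67))/(1/(-4976) + F(22)) = (347 + 67)/(1/(-4976) - ⅓) = 414/(-1/4976 - ⅓) = 414/(-4979/14928) = 414*(-14928/4979) = -6180192/4979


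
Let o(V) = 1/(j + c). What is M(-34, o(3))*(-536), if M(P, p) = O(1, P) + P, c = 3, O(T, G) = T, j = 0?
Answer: 17688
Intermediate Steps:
o(V) = 1/3 (o(V) = 1/(0 + 3) = 1/3)
M(P, p) = 1 + P
M(-34, o(3))*(-536) = (1 - 34)*(-536) = -33*(-536) = 17688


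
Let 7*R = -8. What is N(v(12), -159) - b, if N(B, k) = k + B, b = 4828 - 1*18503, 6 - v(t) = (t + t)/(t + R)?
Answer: 256876/19 ≈ 13520.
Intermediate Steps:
R = -8/7 (R = (1/7)*(-8) = -8/7 ≈ -1.1429)
v(t) = 6 - 2*t/(-8/7 + t) (v(t) = 6 - (t + t)/(t - 8/7) = 6 - 2*t/(-8/7 + t))
b = -13675 (b = 4828 - 18503 = -13675)
N(B, k) = B + k
N(v(12), -159) - b = (4*(-12 + 7*12)/(-8 + 7*12) - 159) - 1*(-13675) = (4*(-12 + 84)/(-8 + 84) - 159) + 13675 = (4*72/76 - 159) + 13675 = (4*(1/76)*72 - 159) + 13675 = (72/19 - 159) + 13675 = -2949/19 + 13675 = 256876/19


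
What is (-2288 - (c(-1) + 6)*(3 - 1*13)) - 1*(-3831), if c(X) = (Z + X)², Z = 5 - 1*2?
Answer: 1643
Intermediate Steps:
Z = 3 (Z = 5 - 2 = 3)
c(X) = (3 + X)²
(-2288 - (c(-1) + 6)*(3 - 1*13)) - 1*(-3831) = (-2288 - ((3 - 1)² + 6)*(3 - 1*13)) - 1*(-3831) = (-2288 - (2² + 6)*(3 - 13)) + 3831 = (-2288 - (4 + 6)*(-10)) + 3831 = (-2288 - 10*(-10)) + 3831 = (-2288 - 1*(-100)) + 3831 = (-2288 + 100) + 3831 = -2188 + 3831 = 1643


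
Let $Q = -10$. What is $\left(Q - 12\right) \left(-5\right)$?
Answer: $110$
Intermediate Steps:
$\left(Q - 12\right) \left(-5\right) = \left(-10 - 12\right) \left(-5\right) = \left(-22\right) \left(-5\right) = 110$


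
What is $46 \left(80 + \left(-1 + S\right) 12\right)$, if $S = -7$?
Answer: $-736$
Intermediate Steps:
$46 \left(80 + \left(-1 + S\right) 12\right) = 46 \left(80 + \left(-1 - 7\right) 12\right) = 46 \left(80 - 96\right) = 46 \left(-16\right) = -736$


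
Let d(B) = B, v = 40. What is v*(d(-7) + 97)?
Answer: 3600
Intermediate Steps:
v*(d(-7) + 97) = 40*(-7 + 97) = 40*90 = 3600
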